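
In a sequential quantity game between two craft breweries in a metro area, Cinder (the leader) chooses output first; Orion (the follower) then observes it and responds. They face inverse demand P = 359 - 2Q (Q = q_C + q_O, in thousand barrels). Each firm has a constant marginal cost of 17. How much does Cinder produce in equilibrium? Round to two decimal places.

85.50

The follower Orion best-responds to any q_C: π_O = (359 - 2Q)q_O - 17q_O.
Follower FOC: 342 - 2q_C - 4q_O = 0, so q_O(q_C) = (342 - 2q_C)/4.
The leader anticipates this reaction. Substituting into P = 359 - 2Q gives P = 188 - q_C, so π_C = (188 - q_C)q_C - 17q_C.
Maximising: ∂π_C/∂q_C = 171 - 2q_C = 0, giving q_C = 171/2.
Then q_O = (342 - 2·(171/2))/4 = 171/4.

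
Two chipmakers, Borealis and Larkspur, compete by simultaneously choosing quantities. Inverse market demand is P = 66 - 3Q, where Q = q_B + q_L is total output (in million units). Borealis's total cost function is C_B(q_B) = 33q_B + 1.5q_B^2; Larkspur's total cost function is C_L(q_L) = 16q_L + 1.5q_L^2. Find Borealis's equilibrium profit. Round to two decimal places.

18.76

Borealis's profit: π_B = (66 - 3Q)q_B - (33q_B + (3/2)q_B²). Setting ∂π_B/∂q_B = 0: 33 - 9q_B - 3(q_L) = 0.
Larkspur's first-order condition: 50 - 9q_L - 3(q_B) = 0.
Rearranging gives the reaction functions q_B = (33 - 3q_L)/9 and q_L = (50 - 3q_B)/9.
Substituting one into the other gives q_B = 49/24 and q_L = 39/8.
Price P = 66 - 3·(83/12) = 181/4.
Borealis's profit: (181/4)·(49/24) - 33·(49/24) - (3/2)(49/24)² = 18.7578.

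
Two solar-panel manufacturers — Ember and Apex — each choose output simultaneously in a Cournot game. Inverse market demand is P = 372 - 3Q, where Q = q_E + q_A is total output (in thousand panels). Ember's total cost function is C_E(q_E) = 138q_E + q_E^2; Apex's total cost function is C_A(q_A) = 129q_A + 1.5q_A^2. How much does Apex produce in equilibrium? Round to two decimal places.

Ember's profit: π_E = (372 - 3Q)q_E - (138q_E + q_E²). Setting ∂π_E/∂q_E = 0: 234 - 8q_E - 3(q_A) = 0.
Apex's profit: π_A = (372 - 3Q)q_A - (129q_A + (3/2)q_A²). Setting ∂π_A/∂q_A = 0: 243 - 9q_A - 3(q_E) = 0.
Rearranging gives the reaction functions q_E = (234 - 3q_A)/8 and q_A = (243 - 3q_E)/9.
Substituting one into the other gives q_E = 153/7 and q_A = 138/7.

19.71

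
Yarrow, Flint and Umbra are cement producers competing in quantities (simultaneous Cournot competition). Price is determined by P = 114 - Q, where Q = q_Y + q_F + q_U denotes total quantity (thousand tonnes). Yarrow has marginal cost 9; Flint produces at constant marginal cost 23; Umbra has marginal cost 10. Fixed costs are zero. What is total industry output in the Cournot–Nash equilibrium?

Yarrow's profit: π_Y = (114 - Q)q_Y - (9q_Y). Setting ∂π_Y/∂q_Y = 0: 105 - 2q_Y - (q_F + q_U) = 0.
Flint's profit: π_F = (114 - Q)q_F - (23q_F). Setting ∂π_F/∂q_F = 0: 91 - 2q_F - (q_Y + q_U) = 0.
Umbra's first-order condition: 104 - 2q_U - (q_Y + q_F) = 0.
Summing all 3 equations gives 300 − 4Q = 0, hence Q = 75.
Back-substituting: q_Y = (105 − 75) = 30, q_F = (91 − 75) = 16, q_U = (104 − 75) = 29.
Total output Q = 30 + 16 + 29 = 75.

75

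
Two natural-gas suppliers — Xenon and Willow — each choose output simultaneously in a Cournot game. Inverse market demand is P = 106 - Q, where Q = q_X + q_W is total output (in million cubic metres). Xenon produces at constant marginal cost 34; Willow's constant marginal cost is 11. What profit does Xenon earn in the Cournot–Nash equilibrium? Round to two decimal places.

266.78

Xenon's profit: π_X = (106 - Q)q_X - (34q_X). Setting ∂π_X/∂q_X = 0: 72 - 2q_X - (q_W) = 0.
Willow's first-order condition: 95 - 2q_W - (q_X) = 0.
Rearranging gives the reaction functions q_X = (72 - q_W)/2 and q_W = (95 - q_X)/2.
Substituting one into the other gives q_X = 49/3 and q_W = 118/3.
Price P = 106 - 167/3 = 151/3.
Xenon's profit: (151/3 - 34)·(49/3) = 266.7778.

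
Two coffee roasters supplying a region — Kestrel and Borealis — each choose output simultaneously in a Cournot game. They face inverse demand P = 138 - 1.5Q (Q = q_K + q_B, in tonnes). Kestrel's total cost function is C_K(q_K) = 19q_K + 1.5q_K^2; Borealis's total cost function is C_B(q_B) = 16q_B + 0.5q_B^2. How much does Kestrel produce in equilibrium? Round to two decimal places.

13.47

Kestrel's profit: π_K = (138 - 1.5Q)q_K - (19q_K + (3/2)q_K²). Setting ∂π_K/∂q_K = 0: 119 - 6q_K - (3/2)(q_B) = 0.
Borealis's first-order condition: 122 - 4q_B - (3/2)(q_K) = 0.
Best responses: q_K = (119 - (3/2)q_B)/6, q_B = (122 - (3/2)q_K)/4.
Solving the pair: q_K = 1172/87, q_B = 738/29.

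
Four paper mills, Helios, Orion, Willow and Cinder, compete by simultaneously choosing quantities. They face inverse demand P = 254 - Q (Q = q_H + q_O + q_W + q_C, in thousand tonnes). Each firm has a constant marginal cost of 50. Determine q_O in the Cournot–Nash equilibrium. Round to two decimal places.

A representative firm's profit is π_i = q_i(254 - Q) - 50q_i.
First-order condition (treating rivals' output as given): 204 - 2q_i - Σ_{j≠i} q_j = 0.
By symmetry each firm produces the same amount; substituting Σ_{j≠i} q_j = 3q_i yields q_i = 204/5.

40.80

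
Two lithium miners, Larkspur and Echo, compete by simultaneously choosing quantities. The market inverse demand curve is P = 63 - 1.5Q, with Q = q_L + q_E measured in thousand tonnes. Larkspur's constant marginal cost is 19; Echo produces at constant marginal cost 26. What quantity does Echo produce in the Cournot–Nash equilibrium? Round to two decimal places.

Larkspur's profit: π_L = (63 - 1.5Q)q_L - (19q_L). Setting ∂π_L/∂q_L = 0: 44 - 3q_L - (3/2)(q_E) = 0.
Echo's first-order condition: 37 - 3q_E - (3/2)(q_L) = 0.
Rearranging gives the reaction functions q_L = (44 - (3/2)q_E)/3 and q_E = (37 - (3/2)q_L)/3.
Substituting one into the other gives q_L = 34/3 and q_E = 20/3.

6.67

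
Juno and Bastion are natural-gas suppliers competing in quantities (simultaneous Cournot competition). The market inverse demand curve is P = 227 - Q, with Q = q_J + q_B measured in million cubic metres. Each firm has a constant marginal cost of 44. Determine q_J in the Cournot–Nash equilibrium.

61

A representative firm's profit is π_i = q_i(227 - Q) - 44q_i.
First-order condition (treating rivals' output as given): 183 - 2q_i - q_j = 0.
By symmetry each firm produces the same amount; substituting q_j = q_i yields q_i = 183/3 = 61.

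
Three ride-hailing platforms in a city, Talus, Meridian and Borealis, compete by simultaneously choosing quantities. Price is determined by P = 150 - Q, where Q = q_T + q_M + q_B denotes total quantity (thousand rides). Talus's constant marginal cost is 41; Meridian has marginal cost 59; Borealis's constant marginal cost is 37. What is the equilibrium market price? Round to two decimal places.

71.75

Talus's profit: π_T = (150 - Q)q_T - (41q_T). Setting ∂π_T/∂q_T = 0: 109 - 2q_T - (q_M + q_B) = 0.
Meridian's profit: π_M = (150 - Q)q_M - (59q_M). Setting ∂π_M/∂q_M = 0: 91 - 2q_M - (q_T + q_B) = 0.
Borealis's profit: π_B = (150 - Q)q_B - (37q_B). Setting ∂π_B/∂q_B = 0: 113 - 2q_B - (q_T + q_M) = 0.
Adding the 3 first-order conditions: 313 − 4Q = 0, so Q = 313/4.
Back-substituting: q_T = (109 − 313/4) = 123/4, q_M = (91 − 313/4) = 51/4, q_B = (113 − 313/4) = 139/4.
Total output Q = 313/4, so price P = 150 - 313/4 = 287/4.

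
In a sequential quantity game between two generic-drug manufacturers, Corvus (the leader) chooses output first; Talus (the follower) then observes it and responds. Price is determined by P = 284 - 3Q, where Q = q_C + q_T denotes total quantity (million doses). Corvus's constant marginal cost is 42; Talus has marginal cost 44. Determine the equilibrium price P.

103

The follower Talus best-responds to any q_C: π_T = (284 - 3Q)q_T - 44q_T.
Follower FOC: 240 - 3q_C - 6q_T = 0, so q_T(q_C) = (240 - 3q_C)/6.
The leader anticipates this reaction. Substituting into P = 284 - 3Q gives P = 164 - (3/2)q_C, so π_C = (164 - (3/2)q_C)q_C - 42q_C.
Maximising: ∂π_C/∂q_C = 122 - 3q_C = 0, giving q_C = 122/3.
Then q_T = (240 - 3·(122/3))/6 = 59/3.
Total output Q = 181/3, so price P = 284 - 3·(181/3) = 103.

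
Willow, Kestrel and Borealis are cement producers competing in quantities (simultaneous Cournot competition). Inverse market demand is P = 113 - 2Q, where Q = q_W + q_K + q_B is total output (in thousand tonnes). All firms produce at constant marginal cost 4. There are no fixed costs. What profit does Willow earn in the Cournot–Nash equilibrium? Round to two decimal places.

Each firm earns π_i = (113 - 2Q)q_i - 4q_i.
First-order condition (treating rivals' output as given): 109 - 4q_i - 2·Σ_{j≠i} q_j = 0.
With identical firms every q_j equals q_i, so Σ_{j≠i} q_j = 2q_i and 109 = 8q_i, giving q_i = 109/8.
Price P = 113 - 2·(327/8) = 125/4.
Willow's profit: (125/4 - 4)·(109/8) = 371.2813.

371.28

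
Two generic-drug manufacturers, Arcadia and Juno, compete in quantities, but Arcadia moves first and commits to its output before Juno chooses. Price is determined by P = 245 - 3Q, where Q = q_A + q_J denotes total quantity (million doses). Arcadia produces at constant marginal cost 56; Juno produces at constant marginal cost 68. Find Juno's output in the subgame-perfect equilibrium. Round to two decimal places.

The follower Juno best-responds to any q_A: π_J = (245 - 3Q)q_J - 68q_J.
Setting the follower's marginal profit to zero, 177 - 3q_A - 6q_J = 0, i.e. q_J = (177 - 3q_A)/6.
The leader anticipates this reaction. Substituting into P = 245 - 3Q gives P = 313/2 - (3/2)q_A, so π_A = (313/2 - (3/2)q_A)q_A - 56q_A.
Maximising: ∂π_A/∂q_A = 201/2 - 3q_A = 0, giving q_A = 67/2.
Then q_J = (177 - 3·(67/2))/6 = 51/4.

12.75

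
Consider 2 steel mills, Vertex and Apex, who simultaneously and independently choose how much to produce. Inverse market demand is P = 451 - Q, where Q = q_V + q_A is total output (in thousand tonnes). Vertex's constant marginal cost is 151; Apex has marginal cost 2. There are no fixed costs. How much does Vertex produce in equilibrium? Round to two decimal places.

Vertex's profit: π_V = (451 - Q)q_V - (151q_V). Setting ∂π_V/∂q_V = 0: 300 - 2q_V - (q_A) = 0.
Apex's profit: π_A = (451 - Q)q_A - (2q_A). Setting ∂π_A/∂q_A = 0: 449 - 2q_A - (q_V) = 0.
So q_V = (300 - q_A)/2 and q_A = (449 - q_V)/2.
Substituting one into the other gives q_V = 151/3 and q_A = 598/3.

50.33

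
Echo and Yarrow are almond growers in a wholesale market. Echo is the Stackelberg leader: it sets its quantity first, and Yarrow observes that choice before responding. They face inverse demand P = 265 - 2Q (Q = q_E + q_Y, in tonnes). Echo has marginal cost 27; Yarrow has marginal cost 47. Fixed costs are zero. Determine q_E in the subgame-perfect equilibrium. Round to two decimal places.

64.50

The follower Yarrow best-responds to any q_E: π_Y = (265 - 2Q)q_Y - 47q_Y.
Setting the follower's marginal profit to zero, 218 - 2q_E - 4q_Y = 0, i.e. q_Y = (218 - 2q_E)/4.
The leader anticipates this reaction. Substituting into P = 265 - 2Q gives P = 156 - q_E, so π_E = (156 - q_E)q_E - 27q_E.
Maximising: ∂π_E/∂q_E = 129 - 2q_E = 0, giving q_E = 129/2.
Then q_Y = (218 - 2·(129/2))/4 = 89/4.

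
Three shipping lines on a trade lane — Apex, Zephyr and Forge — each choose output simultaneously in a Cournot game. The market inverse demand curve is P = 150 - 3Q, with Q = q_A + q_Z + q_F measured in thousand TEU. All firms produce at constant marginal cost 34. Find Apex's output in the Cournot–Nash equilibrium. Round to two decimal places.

9.67

Each firm earns π_i = (150 - 3Q)q_i - 34q_i.
Setting ∂π_i/∂q_i = 0 with rivals' quantities fixed: 116 - 6q_i - 3·Σ_{j≠i} q_j = 0.
By symmetry each firm produces the same amount; substituting Σ_{j≠i} q_j = 2q_i yields q_i = 116/12 = 29/3.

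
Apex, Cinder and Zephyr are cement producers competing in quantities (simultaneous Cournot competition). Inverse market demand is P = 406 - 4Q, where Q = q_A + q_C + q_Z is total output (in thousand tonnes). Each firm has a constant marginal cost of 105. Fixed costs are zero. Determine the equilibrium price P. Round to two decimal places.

180.25

Each firm earns π_i = (406 - 4Q)q_i - 105q_i.
Setting ∂π_i/∂q_i = 0 with rivals' quantities fixed: 301 - 8q_i - 4·Σ_{j≠i} q_j = 0.
By symmetry each firm produces the same amount; substituting Σ_{j≠i} q_j = 2q_i yields q_i = 301/16.
Total output Q = 903/16, so price P = 406 - 4·(903/16) = 721/4.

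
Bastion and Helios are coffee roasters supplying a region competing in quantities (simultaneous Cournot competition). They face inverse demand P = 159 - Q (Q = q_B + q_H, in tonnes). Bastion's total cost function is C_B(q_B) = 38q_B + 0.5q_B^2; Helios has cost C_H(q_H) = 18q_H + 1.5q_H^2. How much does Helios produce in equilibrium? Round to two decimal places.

Bastion's profit: π_B = (159 - Q)q_B - (38q_B + (1/2)q_B²). Setting ∂π_B/∂q_B = 0: 121 - 3q_B - (q_H) = 0.
Helios's first-order condition: 141 - 5q_H - (q_B) = 0.
Best responses: q_B = (121 - q_H)/3, q_H = (141 - q_B)/5.
Solving the pair: q_B = 232/7, q_H = 151/7.

21.57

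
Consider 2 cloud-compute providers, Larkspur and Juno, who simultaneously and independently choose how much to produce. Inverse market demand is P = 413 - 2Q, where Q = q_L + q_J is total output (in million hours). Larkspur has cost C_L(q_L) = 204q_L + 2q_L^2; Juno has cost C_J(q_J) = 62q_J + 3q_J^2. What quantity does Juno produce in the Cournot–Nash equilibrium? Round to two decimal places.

Larkspur's profit: π_L = (413 - 2Q)q_L - (204q_L + 2q_L²). Setting ∂π_L/∂q_L = 0: 209 - 8q_L - 2(q_J) = 0.
Juno's profit: π_J = (413 - 2Q)q_J - (62q_J + 3q_J²). Setting ∂π_J/∂q_J = 0: 351 - 10q_J - 2(q_L) = 0.
Best responses: q_L = (209 - 2q_J)/8, q_J = (351 - 2q_L)/10.
Solving the pair: q_L = 347/19, q_J = 1195/38.

31.45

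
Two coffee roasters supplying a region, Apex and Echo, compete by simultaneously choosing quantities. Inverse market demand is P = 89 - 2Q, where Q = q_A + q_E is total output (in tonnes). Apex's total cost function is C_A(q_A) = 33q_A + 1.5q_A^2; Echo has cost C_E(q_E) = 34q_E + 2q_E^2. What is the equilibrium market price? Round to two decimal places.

65.50

Apex's profit: π_A = (89 - 2Q)q_A - (33q_A + (3/2)q_A²). Setting ∂π_A/∂q_A = 0: 56 - 7q_A - 2(q_E) = 0.
Echo's profit: π_E = (89 - 2Q)q_E - (34q_E + 2q_E²). Setting ∂π_E/∂q_E = 0: 55 - 8q_E - 2(q_A) = 0.
Rearranging gives the reaction functions q_A = (56 - 2q_E)/7 and q_E = (55 - 2q_A)/8.
Solving the pair: q_A = 13/2, q_E = 21/4.
Total output Q = 47/4, so price P = 89 - 2·(47/4) = 131/2.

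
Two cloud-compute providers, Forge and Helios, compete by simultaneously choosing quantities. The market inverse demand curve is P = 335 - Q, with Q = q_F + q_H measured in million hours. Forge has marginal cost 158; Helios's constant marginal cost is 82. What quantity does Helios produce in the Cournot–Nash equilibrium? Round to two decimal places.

109.67

Forge's profit: π_F = (335 - Q)q_F - (158q_F). Setting ∂π_F/∂q_F = 0: 177 - 2q_F - (q_H) = 0.
Helios's profit: π_H = (335 - Q)q_H - (82q_H). Setting ∂π_H/∂q_H = 0: 253 - 2q_H - (q_F) = 0.
So q_F = (177 - q_H)/2 and q_H = (253 - q_F)/2.
Solving the pair: q_F = 101/3, q_H = 329/3.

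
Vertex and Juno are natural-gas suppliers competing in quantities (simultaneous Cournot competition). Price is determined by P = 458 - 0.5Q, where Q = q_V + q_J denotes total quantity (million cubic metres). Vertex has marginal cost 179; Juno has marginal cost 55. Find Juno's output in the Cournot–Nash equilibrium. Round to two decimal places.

351.33

Vertex's profit: π_V = (458 - 0.5Q)q_V - (179q_V). Setting ∂π_V/∂q_V = 0: 279 - q_V - (1/2)(q_J) = 0.
Juno's first-order condition: 403 - q_J - (1/2)(q_V) = 0.
So q_V = (279 - (1/2)q_J) and q_J = (403 - (1/2)q_V).
Solving the pair: q_V = 310/3, q_J = 1054/3.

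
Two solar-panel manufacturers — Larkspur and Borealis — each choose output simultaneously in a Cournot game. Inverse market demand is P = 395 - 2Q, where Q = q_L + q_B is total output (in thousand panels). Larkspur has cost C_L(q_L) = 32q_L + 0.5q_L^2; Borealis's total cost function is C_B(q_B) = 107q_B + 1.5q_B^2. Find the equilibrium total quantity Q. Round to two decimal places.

Larkspur's profit: π_L = (395 - 2Q)q_L - (32q_L + (1/2)q_L²). Setting ∂π_L/∂q_L = 0: 363 - 5q_L - 2(q_B) = 0.
Borealis's first-order condition: 288 - 7q_B - 2(q_L) = 0.
Rearranging gives the reaction functions q_L = (363 - 2q_B)/5 and q_B = (288 - 2q_L)/7.
Solving the pair: q_L = 1965/31, q_B = 714/31.
Total output Q = 1965/31 + 714/31 = 86.4194.

86.42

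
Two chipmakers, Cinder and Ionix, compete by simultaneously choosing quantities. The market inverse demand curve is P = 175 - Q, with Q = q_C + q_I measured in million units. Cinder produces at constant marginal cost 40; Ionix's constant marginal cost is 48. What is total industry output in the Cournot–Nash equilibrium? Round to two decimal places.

Cinder's profit: π_C = (175 - Q)q_C - (40q_C). Setting ∂π_C/∂q_C = 0: 135 - 2q_C - (q_I) = 0.
Ionix's first-order condition: 127 - 2q_I - (q_C) = 0.
Rearranging gives the reaction functions q_C = (135 - q_I)/2 and q_I = (127 - q_C)/2.
Substituting one into the other gives q_C = 143/3 and q_I = 119/3.
Total output Q = 143/3 + 119/3 = 262/3.

87.33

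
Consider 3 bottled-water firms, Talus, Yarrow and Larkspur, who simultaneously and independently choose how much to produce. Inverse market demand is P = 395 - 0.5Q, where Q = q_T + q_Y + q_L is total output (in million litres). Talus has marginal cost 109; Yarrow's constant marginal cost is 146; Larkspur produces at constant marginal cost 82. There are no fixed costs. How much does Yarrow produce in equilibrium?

Talus's profit: π_T = (395 - 0.5Q)q_T - (109q_T). Setting ∂π_T/∂q_T = 0: 286 - q_T - (1/2)(q_Y + q_L) = 0.
Yarrow's profit: π_Y = (395 - 0.5Q)q_Y - (146q_Y). Setting ∂π_Y/∂q_Y = 0: 249 - q_Y - (1/2)(q_T + q_L) = 0.
Larkspur's profit: π_L = (395 - 0.5Q)q_L - (82q_L). Setting ∂π_L/∂q_L = 0: 313 - q_L - (1/2)(q_T + q_Y) = 0.
Adding the 3 first-order conditions: 848 − 2Q = 0, so Q = 424.
Back-substituting: q_T = (286 − 212)/(1/2) = 148, q_Y = (249 − 212)/(1/2) = 74, q_L = (313 − 212)/(1/2) = 202.

74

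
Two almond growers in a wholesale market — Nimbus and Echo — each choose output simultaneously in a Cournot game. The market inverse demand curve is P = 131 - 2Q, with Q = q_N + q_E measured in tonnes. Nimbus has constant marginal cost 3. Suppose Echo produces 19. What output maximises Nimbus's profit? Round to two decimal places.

With the rival's output fixed at 19, Nimbus's profit is π_N = (131 - 2·19 - 2q_N)q_N - (3q_N) = (93 - 2q_N)q_N - (3q_N).
∂π_N/∂q_N = 90 - 4q_N = 0, so q_N = 45/2.

22.50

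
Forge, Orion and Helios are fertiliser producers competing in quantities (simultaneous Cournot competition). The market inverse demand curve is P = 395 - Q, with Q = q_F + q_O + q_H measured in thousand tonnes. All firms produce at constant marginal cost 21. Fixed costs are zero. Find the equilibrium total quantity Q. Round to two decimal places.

280.50

A representative firm's profit is π_i = q_i(395 - Q) - 21q_i.
Setting ∂π_i/∂q_i = 0 with rivals' quantities fixed: 374 - 2q_i - Σ_{j≠i} q_j = 0.
By symmetry each firm produces the same amount; substituting Σ_{j≠i} q_j = 2q_i yields q_i = 374/4 = 187/2.
Total output Q = 187/2 + 187/2 + 187/2 = 561/2.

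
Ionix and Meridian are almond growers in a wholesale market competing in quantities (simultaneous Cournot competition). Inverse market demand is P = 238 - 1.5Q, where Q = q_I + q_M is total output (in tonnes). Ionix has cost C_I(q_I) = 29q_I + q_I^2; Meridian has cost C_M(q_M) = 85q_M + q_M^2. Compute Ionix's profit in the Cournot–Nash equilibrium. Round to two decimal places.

3212.37

Ionix's profit: π_I = (238 - 1.5Q)q_I - (29q_I + q_I²). Setting ∂π_I/∂q_I = 0: 209 - 5q_I - (3/2)(q_M) = 0.
Meridian's profit: π_M = (238 - 1.5Q)q_M - (85q_M + q_M²). Setting ∂π_M/∂q_M = 0: 153 - 5q_M - (3/2)(q_I) = 0.
So q_I = (209 - (3/2)q_M)/5 and q_M = (153 - (3/2)q_I)/5.
Substituting one into the other gives q_I = 466/13 and q_M = 258/13.
Price P = 238 - (3/2)·(724/13) = 154.4615.
Ionix's profit: 154.4615·(466/13) - 29·(466/13) - (466/13)² = 3212.3669.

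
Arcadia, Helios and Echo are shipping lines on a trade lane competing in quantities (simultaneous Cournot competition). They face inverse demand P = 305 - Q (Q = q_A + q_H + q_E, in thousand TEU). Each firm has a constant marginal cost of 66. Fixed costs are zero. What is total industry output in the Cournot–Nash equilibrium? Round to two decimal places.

A representative firm's profit is π_i = q_i(305 - Q) - 66q_i.
First-order condition (treating rivals' output as given): 239 - 2q_i - Σ_{j≠i} q_j = 0.
With identical firms every q_j equals q_i, so Σ_{j≠i} q_j = 2q_i and 239 = 4q_i, giving q_i = 239/4.
Total output Q = 239/4 + 239/4 + 239/4 = 717/4.

179.25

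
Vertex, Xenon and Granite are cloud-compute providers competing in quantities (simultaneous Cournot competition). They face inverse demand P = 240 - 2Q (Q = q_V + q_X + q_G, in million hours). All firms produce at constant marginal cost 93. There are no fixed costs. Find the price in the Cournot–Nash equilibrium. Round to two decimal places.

129.75

A representative firm's profit is π_i = q_i(240 - 2Q) - 93q_i.
First-order condition (treating rivals' output as given): 147 - 4q_i - 2·Σ_{j≠i} q_j = 0.
By symmetry each firm produces the same amount; substituting Σ_{j≠i} q_j = 2q_i yields q_i = 147/8.
Total output Q = 441/8, so price P = 240 - 2·(441/8) = 519/4.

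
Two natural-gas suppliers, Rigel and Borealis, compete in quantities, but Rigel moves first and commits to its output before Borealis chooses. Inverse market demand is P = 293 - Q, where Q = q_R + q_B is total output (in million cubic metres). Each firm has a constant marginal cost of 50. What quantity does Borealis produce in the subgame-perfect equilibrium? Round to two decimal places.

The follower Borealis best-responds to any q_R: π_B = (293 - Q)q_B - 50q_B.
Setting the follower's marginal profit to zero, 243 - q_R - 2q_B = 0, i.e. q_B = (243 - q_R)/2.
Rigel substitutes q_B(q_R) into its own profit: π_R = q_R(293 - q_R - (243 - q_R)/2) - 50q_R = (343/2 - (1/2)q_R)q_R - 50q_R.
The leader's first-order condition 243/2 - q_R = 0 yields q_R = 243/2.
Then q_B = (243 - 243/2)/2 = 243/4.

60.75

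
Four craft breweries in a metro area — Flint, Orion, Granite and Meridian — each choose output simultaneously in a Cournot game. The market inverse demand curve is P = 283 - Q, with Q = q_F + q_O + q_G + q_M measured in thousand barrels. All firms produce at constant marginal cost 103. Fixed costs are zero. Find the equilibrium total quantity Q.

144

Each firm earns π_i = (283 - Q)q_i - 103q_i.
Setting ∂π_i/∂q_i = 0 with rivals' quantities fixed: 180 - 2q_i - Σ_{j≠i} q_j = 0.
With identical firms every q_j equals q_i, so Σ_{j≠i} q_j = 3q_i and 180 = 5q_i, giving q_i = 36.
Total output Q = 36 + 36 + 36 + 36 = 144.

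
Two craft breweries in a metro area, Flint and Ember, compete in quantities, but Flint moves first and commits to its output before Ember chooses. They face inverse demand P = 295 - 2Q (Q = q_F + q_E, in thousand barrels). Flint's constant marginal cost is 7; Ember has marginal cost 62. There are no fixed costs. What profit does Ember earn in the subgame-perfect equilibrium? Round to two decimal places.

472.78

Solve by backward induction. Given q_F, the follower Ember maximises π_E = (295 - 2q_F - 2q_E)q_E - 62q_E.
Setting the follower's marginal profit to zero, 233 - 2q_F - 4q_E = 0, i.e. q_E = (233 - 2q_F)/4.
Flint substitutes q_E(q_F) into its own profit: π_F = q_F(295 - 2q_F - (233 - 2q_F)/2) - 7q_F = (357/2 - q_F)q_F - 7q_F.
Leader FOC: 343/2 - 2q_F = 0, so q_F = 343/4.
Then q_E = (233 - 2·(343/4))/4 = 123/8.
Price P = 295 - 2·(809/8) = 371/4.
Ember's profit: (371/4 - 62)·(123/8) = 472.7813.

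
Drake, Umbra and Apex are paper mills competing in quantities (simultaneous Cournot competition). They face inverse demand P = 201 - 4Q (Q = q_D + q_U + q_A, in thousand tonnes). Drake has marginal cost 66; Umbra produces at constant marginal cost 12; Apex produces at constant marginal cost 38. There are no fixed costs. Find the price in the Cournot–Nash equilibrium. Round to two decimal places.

79.25

Drake's profit: π_D = (201 - 4Q)q_D - (66q_D). Setting ∂π_D/∂q_D = 0: 135 - 8q_D - 4(q_U + q_A) = 0.
Umbra's profit: π_U = (201 - 4Q)q_U - (12q_U). Setting ∂π_U/∂q_U = 0: 189 - 8q_U - 4(q_D + q_A) = 0.
Apex's profit: π_A = (201 - 4Q)q_A - (38q_A). Setting ∂π_A/∂q_A = 0: 163 - 8q_A - 4(q_D + q_U) = 0.
Summing all 3 equations gives 487 − 16Q = 0, hence Q = 487/16.
Back-substituting: q_D = (135 − 487/4)/4 = 53/16, q_U = (189 − 487/4)/4 = 269/16, q_A = (163 − 487/4)/4 = 165/16.
Total output Q = 487/16, so price P = 201 - 4·(487/16) = 317/4.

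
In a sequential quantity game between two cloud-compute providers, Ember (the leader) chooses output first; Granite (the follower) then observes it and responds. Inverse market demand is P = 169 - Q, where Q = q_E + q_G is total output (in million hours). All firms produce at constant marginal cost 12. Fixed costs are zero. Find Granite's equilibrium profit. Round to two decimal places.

1540.56

The follower Granite best-responds to any q_E: π_G = (169 - Q)q_G - 12q_G.
∂π_G/∂q_G = 157 - q_E - 2q_G = 0 gives the reaction function q_G = (157 - q_E)/2.
The leader anticipates this reaction. Substituting into P = 169 - Q gives P = 181/2 - (1/2)q_E, so π_E = (181/2 - (1/2)q_E)q_E - 12q_E.
Leader FOC: 157/2 - q_E = 0, so q_E = 157/2.
Then q_G = (157 - 157/2)/2 = 157/4.
Price P = 169 - 471/4 = 205/4.
Granite's profit: (205/4 - 12)·(157/4) = 1540.5625.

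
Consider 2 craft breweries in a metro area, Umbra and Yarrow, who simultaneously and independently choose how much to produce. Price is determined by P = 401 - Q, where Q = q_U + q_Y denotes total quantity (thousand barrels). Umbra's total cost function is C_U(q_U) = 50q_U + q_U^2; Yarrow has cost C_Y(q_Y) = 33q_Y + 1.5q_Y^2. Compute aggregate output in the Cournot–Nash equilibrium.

132

Umbra's profit: π_U = (401 - Q)q_U - (50q_U + q_U²). Setting ∂π_U/∂q_U = 0: 351 - 4q_U - (q_Y) = 0.
Yarrow's profit: π_Y = (401 - Q)q_Y - (33q_Y + (3/2)q_Y²). Setting ∂π_Y/∂q_Y = 0: 368 - 5q_Y - (q_U) = 0.
Best responses: q_U = (351 - q_Y)/4, q_Y = (368 - q_U)/5.
Substituting one into the other gives q_U = 73 and q_Y = 59.
Total output Q = 73 + 59 = 132.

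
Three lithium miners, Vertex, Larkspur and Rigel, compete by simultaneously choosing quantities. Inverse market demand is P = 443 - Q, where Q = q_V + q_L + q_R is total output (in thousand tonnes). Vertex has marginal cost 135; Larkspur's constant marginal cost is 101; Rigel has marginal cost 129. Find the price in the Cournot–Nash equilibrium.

Vertex's profit: π_V = (443 - Q)q_V - (135q_V). Setting ∂π_V/∂q_V = 0: 308 - 2q_V - (q_L + q_R) = 0.
Larkspur's first-order condition: 342 - 2q_L - (q_V + q_R) = 0.
Rigel's profit: π_R = (443 - Q)q_R - (129q_R). Setting ∂π_R/∂q_R = 0: 314 - 2q_R - (q_V + q_L) = 0.
Summing all 3 equations gives 964 − 4Q = 0, hence Q = 241.
Back-substituting: q_V = (308 − 241) = 67, q_L = (342 − 241) = 101, q_R = (314 − 241) = 73.
Total output Q = 241, so price P = 443 - 241 = 202.

202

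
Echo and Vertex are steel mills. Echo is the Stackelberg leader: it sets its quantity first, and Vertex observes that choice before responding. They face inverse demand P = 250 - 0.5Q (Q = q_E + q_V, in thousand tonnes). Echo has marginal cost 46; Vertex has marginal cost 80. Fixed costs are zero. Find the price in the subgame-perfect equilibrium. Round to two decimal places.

The follower Vertex best-responds to any q_E: π_V = (250 - 0.5Q)q_V - 80q_V.
∂π_V/∂q_V = 170 - (1/2)q_E - q_V = 0 gives the reaction function q_V = (170 - (1/2)q_E).
The leader anticipates this reaction. Substituting into P = 250 - 0.5Q gives P = 165 - (1/4)q_E, so π_E = (165 - (1/4)q_E)q_E - 46q_E.
Leader FOC: 119 - (1/2)q_E = 0, so q_E = 238.
Then q_V = (170 - (1/2)·238) = 51.
Total output Q = 289, so price P = 250 - (1/2)·289 = 211/2.

105.50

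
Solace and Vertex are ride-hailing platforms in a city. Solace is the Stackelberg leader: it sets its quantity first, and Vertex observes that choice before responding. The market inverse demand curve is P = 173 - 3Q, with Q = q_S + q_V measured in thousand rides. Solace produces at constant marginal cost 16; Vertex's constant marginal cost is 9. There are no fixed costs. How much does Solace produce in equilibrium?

Solve by backward induction. Given q_S, the follower Vertex maximises π_V = (173 - 3q_S - 3q_V)q_V - 9q_V.
Setting the follower's marginal profit to zero, 164 - 3q_S - 6q_V = 0, i.e. q_V = (164 - 3q_S)/6.
Solace substitutes q_V(q_S) into its own profit: π_S = q_S(173 - 3q_S - (164 - 3q_S)/2) - 16q_S = (91 - (3/2)q_S)q_S - 16q_S.
The leader's first-order condition 75 - 3q_S = 0 yields q_S = 25.
Then q_V = (164 - 3·25)/6 = 89/6.

25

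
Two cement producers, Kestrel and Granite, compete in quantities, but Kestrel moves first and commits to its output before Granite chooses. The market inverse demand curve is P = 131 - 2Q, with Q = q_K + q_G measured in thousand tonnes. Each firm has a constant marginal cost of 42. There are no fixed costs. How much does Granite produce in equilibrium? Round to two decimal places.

Solve by backward induction. Given q_K, the follower Granite maximises π_G = (131 - 2q_K - 2q_G)q_G - 42q_G.
Follower FOC: 89 - 2q_K - 4q_G = 0, so q_G(q_K) = (89 - 2q_K)/4.
The leader anticipates this reaction. Substituting into P = 131 - 2Q gives P = 173/2 - q_K, so π_K = (173/2 - q_K)q_K - 42q_K.
The leader's first-order condition 89/2 - 2q_K = 0 yields q_K = 89/4.
Then q_G = (89 - 2·(89/4))/4 = 89/8.

11.13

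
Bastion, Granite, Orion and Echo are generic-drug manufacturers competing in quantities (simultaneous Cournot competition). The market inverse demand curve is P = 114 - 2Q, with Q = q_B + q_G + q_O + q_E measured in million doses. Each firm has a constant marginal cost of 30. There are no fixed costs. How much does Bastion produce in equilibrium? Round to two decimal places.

A representative firm's profit is π_i = q_i(114 - 2Q) - 30q_i.
Setting ∂π_i/∂q_i = 0 with rivals' quantities fixed: 84 - 4q_i - 2·Σ_{j≠i} q_j = 0.
By symmetry each firm produces the same amount; substituting Σ_{j≠i} q_j = 3q_i yields q_i = 84/10 = 42/5.

8.40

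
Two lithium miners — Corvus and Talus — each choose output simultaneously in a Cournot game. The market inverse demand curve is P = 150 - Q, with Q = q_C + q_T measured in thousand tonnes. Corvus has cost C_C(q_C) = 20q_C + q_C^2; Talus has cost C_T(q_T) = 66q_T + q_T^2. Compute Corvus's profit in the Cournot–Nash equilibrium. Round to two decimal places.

1689.74

Corvus's profit: π_C = (150 - Q)q_C - (20q_C + q_C²). Setting ∂π_C/∂q_C = 0: 130 - 4q_C - (q_T) = 0.
Talus's first-order condition: 84 - 4q_T - (q_C) = 0.
Best responses: q_C = (130 - q_T)/4, q_T = (84 - q_C)/4.
Substituting one into the other gives q_C = 436/15 and q_T = 206/15.
Price P = 150 - 214/5 = 536/5.
Corvus's profit: (536/5)·(436/15) - 20·(436/15) - (436/15)² = 1689.7422.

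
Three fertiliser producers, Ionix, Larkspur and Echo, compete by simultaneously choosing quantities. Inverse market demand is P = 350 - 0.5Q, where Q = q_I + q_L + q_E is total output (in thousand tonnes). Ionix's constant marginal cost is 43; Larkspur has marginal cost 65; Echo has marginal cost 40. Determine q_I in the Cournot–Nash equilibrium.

Ionix's profit: π_I = (350 - 0.5Q)q_I - (43q_I). Setting ∂π_I/∂q_I = 0: 307 - q_I - (1/2)(q_L + q_E) = 0.
Larkspur's first-order condition: 285 - q_L - (1/2)(q_I + q_E) = 0.
Echo's first-order condition: 310 - q_E - (1/2)(q_I + q_L) = 0.
Summing all 3 equations gives 902 − 2Q = 0, hence Q = 451.
Back-substituting: q_I = (307 − 451/2)/(1/2) = 163, q_L = (285 − 451/2)/(1/2) = 119, q_E = (310 − 451/2)/(1/2) = 169.

163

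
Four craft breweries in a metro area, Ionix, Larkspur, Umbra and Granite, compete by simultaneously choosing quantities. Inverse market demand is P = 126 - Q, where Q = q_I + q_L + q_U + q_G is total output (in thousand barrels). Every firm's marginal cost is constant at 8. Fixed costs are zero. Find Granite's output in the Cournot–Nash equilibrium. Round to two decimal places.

A representative firm's profit is π_i = q_i(126 - Q) - 8q_i.
First-order condition (treating rivals' output as given): 118 - 2q_i - Σ_{j≠i} q_j = 0.
By symmetry each firm produces the same amount; substituting Σ_{j≠i} q_j = 3q_i yields q_i = 118/5.

23.60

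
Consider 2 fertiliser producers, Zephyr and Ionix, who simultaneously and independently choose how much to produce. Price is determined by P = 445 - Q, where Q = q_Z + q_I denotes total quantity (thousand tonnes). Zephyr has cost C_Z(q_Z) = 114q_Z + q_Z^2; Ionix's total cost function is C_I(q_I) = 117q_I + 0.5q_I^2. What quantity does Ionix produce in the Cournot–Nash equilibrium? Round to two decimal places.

Zephyr's profit: π_Z = (445 - Q)q_Z - (114q_Z + q_Z²). Setting ∂π_Z/∂q_Z = 0: 331 - 4q_Z - (q_I) = 0.
Ionix's first-order condition: 328 - 3q_I - (q_Z) = 0.
Rearranging gives the reaction functions q_Z = (331 - q_I)/4 and q_I = (328 - q_Z)/3.
Substituting one into the other gives q_Z = 665/11 and q_I = 981/11.

89.18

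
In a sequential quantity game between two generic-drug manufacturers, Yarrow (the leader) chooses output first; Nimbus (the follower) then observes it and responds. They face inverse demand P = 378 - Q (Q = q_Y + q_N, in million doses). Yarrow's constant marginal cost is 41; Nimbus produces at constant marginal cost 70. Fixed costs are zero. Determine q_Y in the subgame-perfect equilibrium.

183

The follower Nimbus best-responds to any q_Y: π_N = (378 - Q)q_N - 70q_N.
∂π_N/∂q_N = 308 - q_Y - 2q_N = 0 gives the reaction function q_N = (308 - q_Y)/2.
The leader anticipates this reaction. Substituting into P = 378 - Q gives P = 224 - (1/2)q_Y, so π_Y = (224 - (1/2)q_Y)q_Y - 41q_Y.
The leader's first-order condition 183 - q_Y = 0 yields q_Y = 183.
Then q_N = (308 - 183)/2 = 125/2.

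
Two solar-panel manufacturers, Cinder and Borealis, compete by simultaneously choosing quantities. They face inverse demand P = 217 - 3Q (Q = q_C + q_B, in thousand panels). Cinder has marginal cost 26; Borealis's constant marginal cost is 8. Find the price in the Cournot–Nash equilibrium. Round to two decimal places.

Cinder's profit: π_C = (217 - 3Q)q_C - (26q_C). Setting ∂π_C/∂q_C = 0: 191 - 6q_C - 3(q_B) = 0.
Borealis's first-order condition: 209 - 6q_B - 3(q_C) = 0.
Rearranging gives the reaction functions q_C = (191 - 3q_B)/6 and q_B = (209 - 3q_C)/6.
Solving the pair: q_C = 173/9, q_B = 227/9.
Total output Q = 400/9, so price P = 217 - 3·(400/9) = 251/3.

83.67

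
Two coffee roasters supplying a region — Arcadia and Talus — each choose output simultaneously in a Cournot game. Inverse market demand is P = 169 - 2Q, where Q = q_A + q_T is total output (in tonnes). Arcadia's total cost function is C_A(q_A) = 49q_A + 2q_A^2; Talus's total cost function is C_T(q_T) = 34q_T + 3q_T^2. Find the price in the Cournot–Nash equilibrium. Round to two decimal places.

Arcadia's profit: π_A = (169 - 2Q)q_A - (49q_A + 2q_A²). Setting ∂π_A/∂q_A = 0: 120 - 8q_A - 2(q_T) = 0.
Talus's profit: π_T = (169 - 2Q)q_T - (34q_T + 3q_T²). Setting ∂π_T/∂q_T = 0: 135 - 10q_T - 2(q_A) = 0.
So q_A = (120 - 2q_T)/8 and q_T = (135 - 2q_A)/10.
Solving the pair: q_A = 465/38, q_T = 210/19.
Total output Q = 885/38, so price P = 169 - 2·(885/38) = 122.4211.

122.42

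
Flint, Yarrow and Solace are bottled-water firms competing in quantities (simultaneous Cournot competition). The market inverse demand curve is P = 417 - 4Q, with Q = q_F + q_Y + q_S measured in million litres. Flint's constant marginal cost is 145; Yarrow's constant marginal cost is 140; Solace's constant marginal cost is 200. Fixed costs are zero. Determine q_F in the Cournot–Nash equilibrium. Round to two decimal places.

Flint's profit: π_F = (417 - 4Q)q_F - (145q_F). Setting ∂π_F/∂q_F = 0: 272 - 8q_F - 4(q_Y + q_S) = 0.
Yarrow's profit: π_Y = (417 - 4Q)q_Y - (140q_Y). Setting ∂π_Y/∂q_Y = 0: 277 - 8q_Y - 4(q_F + q_S) = 0.
Solace's first-order condition: 217 - 8q_S - 4(q_F + q_Y) = 0.
Adding the 3 conditions: 766 − 8Q − 8Q = 0, i.e. Q = 383/8.
Back-substituting: q_F = (272 − 383/2)/4 = 161/8, q_Y = (277 − 383/2)/4 = 171/8, q_S = (217 − 383/2)/4 = 51/8.

20.13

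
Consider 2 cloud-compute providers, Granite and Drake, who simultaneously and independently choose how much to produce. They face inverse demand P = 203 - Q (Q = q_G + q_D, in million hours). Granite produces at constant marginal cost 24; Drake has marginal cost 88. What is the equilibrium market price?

105

Granite's profit: π_G = (203 - Q)q_G - (24q_G). Setting ∂π_G/∂q_G = 0: 179 - 2q_G - (q_D) = 0.
Drake's first-order condition: 115 - 2q_D - (q_G) = 0.
Best responses: q_G = (179 - q_D)/2, q_D = (115 - q_G)/2.
Solving the pair: q_G = 81, q_D = 17.
Total output Q = 98, so price P = 203 - 98 = 105.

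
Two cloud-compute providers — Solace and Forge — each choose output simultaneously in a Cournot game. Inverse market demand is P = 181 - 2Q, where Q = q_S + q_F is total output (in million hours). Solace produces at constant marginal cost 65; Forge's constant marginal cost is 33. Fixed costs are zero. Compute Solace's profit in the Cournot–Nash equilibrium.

392

Solace's profit: π_S = (181 - 2Q)q_S - (65q_S). Setting ∂π_S/∂q_S = 0: 116 - 4q_S - 2(q_F) = 0.
Forge's profit: π_F = (181 - 2Q)q_F - (33q_F). Setting ∂π_F/∂q_F = 0: 148 - 4q_F - 2(q_S) = 0.
Best responses: q_S = (116 - 2q_F)/4, q_F = (148 - 2q_S)/4.
Substituting one into the other gives q_S = 14 and q_F = 30.
Price P = 181 - 2·44 = 93.
Solace's profit: (93 - 65)·14 = 392.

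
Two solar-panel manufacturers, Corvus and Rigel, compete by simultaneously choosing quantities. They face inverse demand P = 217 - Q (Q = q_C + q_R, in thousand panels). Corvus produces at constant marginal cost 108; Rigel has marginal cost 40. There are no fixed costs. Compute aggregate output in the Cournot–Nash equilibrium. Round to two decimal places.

95.33

Corvus's profit: π_C = (217 - Q)q_C - (108q_C). Setting ∂π_C/∂q_C = 0: 109 - 2q_C - (q_R) = 0.
Rigel's first-order condition: 177 - 2q_R - (q_C) = 0.
Best responses: q_C = (109 - q_R)/2, q_R = (177 - q_C)/2.
Substituting one into the other gives q_C = 41/3 and q_R = 245/3.
Total output Q = 41/3 + 245/3 = 286/3.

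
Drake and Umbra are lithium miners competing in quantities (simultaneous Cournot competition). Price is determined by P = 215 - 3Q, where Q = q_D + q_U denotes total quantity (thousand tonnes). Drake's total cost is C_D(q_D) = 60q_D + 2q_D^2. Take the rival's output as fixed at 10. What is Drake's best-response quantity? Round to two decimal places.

12.50

With the rival's output fixed at 10, Drake's profit is π_D = (215 - 3·10 - 3q_D)q_D - (60q_D + 2q_D²) = (185 - 3q_D)q_D - (60q_D + 2q_D²).
∂π_D/∂q_D = 125 - 10q_D = 0, so q_D = 25/2.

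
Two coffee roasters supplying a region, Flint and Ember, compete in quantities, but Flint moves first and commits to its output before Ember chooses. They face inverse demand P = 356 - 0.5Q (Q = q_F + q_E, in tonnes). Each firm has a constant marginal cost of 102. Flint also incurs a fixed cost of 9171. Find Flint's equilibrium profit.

6958

The follower Ember best-responds to any q_F: π_E = (356 - 0.5Q)q_E - 102q_E.
Follower FOC: 254 - (1/2)q_F - q_E = 0, so q_E(q_F) = (254 - (1/2)q_F).
The leader anticipates this reaction. Substituting into P = 356 - 0.5Q gives P = 229 - (1/4)q_F, so π_F = (229 - (1/4)q_F)q_F - 102q_F.
Leader FOC: 127 - (1/2)q_F = 0, so q_F = 254.
Then q_E = (254 - (1/2)·254) = 127.
Price P = 356 - (1/2)·381 = 331/2.
Flint's profit: (331/2 - 102)·254 - 9171 = 6958.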